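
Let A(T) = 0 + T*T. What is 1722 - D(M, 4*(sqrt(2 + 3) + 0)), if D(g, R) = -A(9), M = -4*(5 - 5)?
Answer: 1803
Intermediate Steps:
A(T) = T**2 (A(T) = 0 + T**2 = T**2)
M = 0 (M = -4*0 = 0)
D(g, R) = -81 (D(g, R) = -1*9**2 = -1*81 = -81)
1722 - D(M, 4*(sqrt(2 + 3) + 0)) = 1722 - 1*(-81) = 1722 + 81 = 1803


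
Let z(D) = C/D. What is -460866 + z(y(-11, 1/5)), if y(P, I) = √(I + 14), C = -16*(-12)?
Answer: -460866 + 192*√355/71 ≈ -4.6082e+5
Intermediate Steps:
C = 192
y(P, I) = √(14 + I)
z(D) = 192/D
-460866 + z(y(-11, 1/5)) = -460866 + 192/(√(14 + 1/5)) = -460866 + 192/(√(14 + ⅕)) = -460866 + 192/(√(71/5)) = -460866 + 192/((√355/5)) = -460866 + 192*(√355/71) = -460866 + 192*√355/71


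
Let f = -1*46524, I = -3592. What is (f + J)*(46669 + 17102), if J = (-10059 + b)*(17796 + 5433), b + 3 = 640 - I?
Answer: -8639159020974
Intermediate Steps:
b = 4229 (b = -3 + (640 - 1*(-3592)) = -3 + (640 + 3592) = -3 + 4232 = 4229)
J = -135425070 (J = (-10059 + 4229)*(17796 + 5433) = -5830*23229 = -135425070)
f = -46524
(f + J)*(46669 + 17102) = (-46524 - 135425070)*(46669 + 17102) = -135471594*63771 = -8639159020974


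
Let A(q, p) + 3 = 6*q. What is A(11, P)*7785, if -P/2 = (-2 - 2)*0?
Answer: 490455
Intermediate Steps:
P = 0 (P = -2*(-2 - 2)*0 = -(-8)*0 = -2*0 = 0)
A(q, p) = -3 + 6*q
A(11, P)*7785 = (-3 + 6*11)*7785 = (-3 + 66)*7785 = 63*7785 = 490455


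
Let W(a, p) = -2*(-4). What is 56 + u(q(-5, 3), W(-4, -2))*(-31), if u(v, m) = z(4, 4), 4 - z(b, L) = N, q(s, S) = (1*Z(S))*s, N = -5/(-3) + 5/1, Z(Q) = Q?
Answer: 416/3 ≈ 138.67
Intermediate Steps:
W(a, p) = 8
N = 20/3 (N = -5*(-⅓) + 5*1 = 5/3 + 5 = 20/3 ≈ 6.6667)
q(s, S) = S*s (q(s, S) = (1*S)*s = S*s)
z(b, L) = -8/3 (z(b, L) = 4 - 1*20/3 = 4 - 20/3 = -8/3)
u(v, m) = -8/3
56 + u(q(-5, 3), W(-4, -2))*(-31) = 56 - 8/3*(-31) = 56 + 248/3 = 416/3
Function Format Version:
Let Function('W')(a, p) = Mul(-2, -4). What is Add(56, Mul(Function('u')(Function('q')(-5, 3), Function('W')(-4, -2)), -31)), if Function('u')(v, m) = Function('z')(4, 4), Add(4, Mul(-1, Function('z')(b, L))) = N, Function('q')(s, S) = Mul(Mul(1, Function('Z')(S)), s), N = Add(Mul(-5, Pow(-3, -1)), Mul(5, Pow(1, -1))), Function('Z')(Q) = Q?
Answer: Rational(416, 3) ≈ 138.67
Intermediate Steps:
Function('W')(a, p) = 8
N = Rational(20, 3) (N = Add(Mul(-5, Rational(-1, 3)), Mul(5, 1)) = Add(Rational(5, 3), 5) = Rational(20, 3) ≈ 6.6667)
Function('q')(s, S) = Mul(S, s) (Function('q')(s, S) = Mul(Mul(1, S), s) = Mul(S, s))
Function('z')(b, L) = Rational(-8, 3) (Function('z')(b, L) = Add(4, Mul(-1, Rational(20, 3))) = Add(4, Rational(-20, 3)) = Rational(-8, 3))
Function('u')(v, m) = Rational(-8, 3)
Add(56, Mul(Function('u')(Function('q')(-5, 3), Function('W')(-4, -2)), -31)) = Add(56, Mul(Rational(-8, 3), -31)) = Add(56, Rational(248, 3)) = Rational(416, 3)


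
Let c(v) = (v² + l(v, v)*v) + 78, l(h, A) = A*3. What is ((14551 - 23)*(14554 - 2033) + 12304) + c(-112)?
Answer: 181967646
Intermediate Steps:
l(h, A) = 3*A
c(v) = 78 + 4*v² (c(v) = (v² + (3*v)*v) + 78 = (v² + 3*v²) + 78 = 4*v² + 78 = 78 + 4*v²)
((14551 - 23)*(14554 - 2033) + 12304) + c(-112) = ((14551 - 23)*(14554 - 2033) + 12304) + (78 + 4*(-112)²) = (14528*12521 + 12304) + (78 + 4*12544) = (181905088 + 12304) + (78 + 50176) = 181917392 + 50254 = 181967646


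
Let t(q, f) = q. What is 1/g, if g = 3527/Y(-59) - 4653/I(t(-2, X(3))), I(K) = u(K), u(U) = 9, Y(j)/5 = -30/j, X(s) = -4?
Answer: 150/130543 ≈ 0.0011490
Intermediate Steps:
Y(j) = -150/j (Y(j) = 5*(-30/j) = -150/j)
I(K) = 9
g = 130543/150 (g = 3527/((-150/(-59))) - 4653/9 = 3527/((-150*(-1/59))) - 4653*1/9 = 3527/(150/59) - 517 = 3527*(59/150) - 517 = 208093/150 - 517 = 130543/150 ≈ 870.29)
1/g = 1/(130543/150) = 150/130543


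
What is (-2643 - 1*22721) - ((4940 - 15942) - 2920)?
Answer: -11442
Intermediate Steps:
(-2643 - 1*22721) - ((4940 - 15942) - 2920) = (-2643 - 22721) - (-11002 - 2920) = -25364 - 1*(-13922) = -25364 + 13922 = -11442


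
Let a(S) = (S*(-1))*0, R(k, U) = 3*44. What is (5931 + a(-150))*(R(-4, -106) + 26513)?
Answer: 158031495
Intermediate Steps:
R(k, U) = 132
a(S) = 0 (a(S) = -S*0 = 0)
(5931 + a(-150))*(R(-4, -106) + 26513) = (5931 + 0)*(132 + 26513) = 5931*26645 = 158031495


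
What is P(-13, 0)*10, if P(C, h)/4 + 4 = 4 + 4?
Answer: 160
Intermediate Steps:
P(C, h) = 16 (P(C, h) = -16 + 4*(4 + 4) = -16 + 4*8 = -16 + 32 = 16)
P(-13, 0)*10 = 16*10 = 160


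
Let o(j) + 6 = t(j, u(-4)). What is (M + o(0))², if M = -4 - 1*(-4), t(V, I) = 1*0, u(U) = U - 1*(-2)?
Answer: 36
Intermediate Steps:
u(U) = 2 + U (u(U) = U + 2 = 2 + U)
t(V, I) = 0
M = 0 (M = -4 + 4 = 0)
o(j) = -6 (o(j) = -6 + 0 = -6)
(M + o(0))² = (0 - 6)² = (-6)² = 36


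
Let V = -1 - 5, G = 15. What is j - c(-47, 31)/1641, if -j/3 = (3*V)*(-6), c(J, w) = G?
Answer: -177233/547 ≈ -324.01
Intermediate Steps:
c(J, w) = 15
V = -6
j = -324 (j = -3*3*(-6)*(-6) = -(-54)*(-6) = -3*108 = -324)
j - c(-47, 31)/1641 = -324 - 15/1641 = -324 - 1*5/547 = -324 - 5/547 = -177233/547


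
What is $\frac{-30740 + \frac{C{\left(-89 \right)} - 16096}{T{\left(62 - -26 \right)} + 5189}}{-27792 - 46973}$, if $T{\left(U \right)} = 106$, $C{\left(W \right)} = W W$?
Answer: $\frac{2170353}{5278409} \approx 0.41118$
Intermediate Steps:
$C{\left(W \right)} = W^{2}$
$\frac{-30740 + \frac{C{\left(-89 \right)} - 16096}{T{\left(62 - -26 \right)} + 5189}}{-27792 - 46973} = \frac{-30740 + \frac{\left(-89\right)^{2} - 16096}{106 + 5189}}{-27792 - 46973} = \frac{-30740 + \frac{7921 - 16096}{5295}}{-74765} = \left(-30740 - \frac{545}{353}\right) \left(- \frac{1}{74765}\right) = \left(- \frac{10851765}{353}\right) \left(- \frac{1}{74765}\right) = \frac{2170353}{5278409}$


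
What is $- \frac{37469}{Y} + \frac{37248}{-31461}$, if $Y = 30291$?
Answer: $- \frac{769030459}{317661717} \approx -2.4209$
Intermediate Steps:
$- \frac{37469}{Y} + \frac{37248}{-31461} = - \frac{37469}{30291} + \frac{37248}{-31461} = \left(-37469\right) \frac{1}{30291} + 37248 \left(- \frac{1}{31461}\right) = - \frac{37469}{30291} - \frac{12416}{10487} = - \frac{769030459}{317661717}$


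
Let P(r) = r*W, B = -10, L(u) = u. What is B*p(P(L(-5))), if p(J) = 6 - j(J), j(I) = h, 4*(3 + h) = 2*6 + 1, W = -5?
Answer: -115/2 ≈ -57.500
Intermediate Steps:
h = 1/4 (h = -3 + (2*6 + 1)/4 = -3 + (12 + 1)/4 = -3 + (1/4)*13 = -3 + 13/4 = 1/4 ≈ 0.25000)
j(I) = 1/4
P(r) = -5*r (P(r) = r*(-5) = -5*r)
p(J) = 23/4 (p(J) = 6 - 1*1/4 = 6 - 1/4 = 23/4)
B*p(P(L(-5))) = -10*23/4 = -115/2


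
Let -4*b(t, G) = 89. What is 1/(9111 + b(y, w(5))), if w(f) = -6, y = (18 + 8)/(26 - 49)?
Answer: 4/36355 ≈ 0.00011003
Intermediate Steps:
y = -26/23 (y = 26/(-23) = 26*(-1/23) = -26/23 ≈ -1.1304)
b(t, G) = -89/4 (b(t, G) = -1/4*89 = -89/4)
1/(9111 + b(y, w(5))) = 1/(9111 - 89/4) = 1/(36355/4) = 4/36355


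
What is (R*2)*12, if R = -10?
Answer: -240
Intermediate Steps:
(R*2)*12 = -10*2*12 = -20*12 = -240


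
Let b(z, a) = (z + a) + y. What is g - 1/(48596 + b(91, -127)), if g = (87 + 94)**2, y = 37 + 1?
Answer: 1592119077/48598 ≈ 32761.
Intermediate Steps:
y = 38
g = 32761 (g = 181**2 = 32761)
b(z, a) = 38 + a + z (b(z, a) = (z + a) + 38 = (a + z) + 38 = 38 + a + z)
g - 1/(48596 + b(91, -127)) = 32761 - 1/(48596 + (38 - 127 + 91)) = 32761 - 1/(48596 + 2) = 32761 - 1/48598 = 1592119077/48598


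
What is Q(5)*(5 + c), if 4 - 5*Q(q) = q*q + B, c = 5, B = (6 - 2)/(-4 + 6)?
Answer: -46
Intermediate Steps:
B = 2 (B = 4/2 = 4*(½) = 2)
Q(q) = ⅖ - q²/5 (Q(q) = ⅘ - (q*q + 2)/5 = ⅘ - (q² + 2)/5 = ⅘ - (2 + q²)/5 = ⅘ + (-⅖ - q²/5) = ⅖ - q²/5)
Q(5)*(5 + c) = (⅖ - ⅕*5²)*(5 + 5) = (⅖ - ⅕*25)*10 = (⅖ - 5)*10 = -23/5*10 = -46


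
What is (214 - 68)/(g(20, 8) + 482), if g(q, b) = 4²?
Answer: 73/249 ≈ 0.29317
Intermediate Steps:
g(q, b) = 16
(214 - 68)/(g(20, 8) + 482) = (214 - 68)/(16 + 482) = 146/498 = 146*(1/498) = 73/249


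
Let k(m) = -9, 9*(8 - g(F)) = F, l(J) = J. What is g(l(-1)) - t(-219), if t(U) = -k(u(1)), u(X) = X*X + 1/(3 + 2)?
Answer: -8/9 ≈ -0.88889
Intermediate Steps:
g(F) = 8 - F/9
u(X) = ⅕ + X² (u(X) = X² + 1/5 = X² + ⅕ = ⅕ + X²)
t(U) = 9 (t(U) = -1*(-9) = 9)
g(l(-1)) - t(-219) = (8 - ⅑*(-1)) - 1*9 = (8 + ⅑) - 9 = 73/9 - 9 = -8/9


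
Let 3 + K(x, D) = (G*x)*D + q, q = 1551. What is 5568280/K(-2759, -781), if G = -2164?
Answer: -696035/582867526 ≈ -0.0011942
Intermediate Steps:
K(x, D) = 1548 - 2164*D*x (K(x, D) = -3 + ((-2164*x)*D + 1551) = -3 + (-2164*D*x + 1551) = -3 + (1551 - 2164*D*x) = 1548 - 2164*D*x)
5568280/K(-2759, -781) = 5568280/(1548 - 2164*(-781)*(-2759)) = 5568280/(1548 - 4662941756) = 5568280/(-4662940208) = 5568280*(-1/4662940208) = -696035/582867526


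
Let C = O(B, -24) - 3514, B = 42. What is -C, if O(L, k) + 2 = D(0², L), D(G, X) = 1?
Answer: 3515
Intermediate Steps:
O(L, k) = -1 (O(L, k) = -2 + 1 = -1)
C = -3515 (C = -1 - 3514 = -3515)
-C = -1*(-3515) = 3515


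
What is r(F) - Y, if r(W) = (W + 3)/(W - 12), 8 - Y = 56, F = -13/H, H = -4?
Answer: 331/7 ≈ 47.286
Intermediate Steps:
F = 13/4 (F = -13/(-4) = -13*(-1)/4 = -1*(-13/4) = 13/4 ≈ 3.2500)
Y = -48 (Y = 8 - 1*56 = 8 - 56 = -48)
r(W) = (3 + W)/(-12 + W)
r(F) - Y = (3 + 13/4)/(-12 + 13/4) - 1*(-48) = (25/4)/(-35/4) + 48 = -4/35*25/4 + 48 = -5/7 + 48 = 331/7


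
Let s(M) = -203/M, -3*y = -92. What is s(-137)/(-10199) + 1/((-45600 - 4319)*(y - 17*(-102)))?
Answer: -7664463221/52750907166274 ≈ -0.00014530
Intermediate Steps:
y = 92/3 (y = -⅓*(-92) = 92/3 ≈ 30.667)
s(-137)/(-10199) + 1/((-45600 - 4319)*(y - 17*(-102))) = -203/(-137)/(-10199) + 1/((-45600 - 4319)*(92/3 - 17*(-102))) = -203*(-1/137)*(-1/10199) + 1/((-49919)*(92/3 + 1734)) = (203/137)*(-1/10199) - 1/(49919*5294/3) = -29/199609 - 1/49919*3/5294 = -29/199609 - 3/264271186 = -7664463221/52750907166274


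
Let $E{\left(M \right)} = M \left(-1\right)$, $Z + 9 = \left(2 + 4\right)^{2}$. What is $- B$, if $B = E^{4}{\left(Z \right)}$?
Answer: $-531441$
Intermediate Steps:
$Z = 27$ ($Z = -9 + \left(2 + 4\right)^{2} = -9 + 6^{2} = -9 + 36 = 27$)
$E{\left(M \right)} = - M$
$B = 531441$ ($B = \left(\left(-1\right) 27\right)^{4} = \left(-27\right)^{4} = 531441$)
$- B = \left(-1\right) 531441 = -531441$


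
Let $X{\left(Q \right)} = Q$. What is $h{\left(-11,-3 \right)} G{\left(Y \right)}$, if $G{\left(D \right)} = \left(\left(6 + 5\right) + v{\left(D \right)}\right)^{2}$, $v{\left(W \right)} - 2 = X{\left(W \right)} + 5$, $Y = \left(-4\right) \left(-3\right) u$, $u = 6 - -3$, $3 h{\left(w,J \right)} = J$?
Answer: $-15876$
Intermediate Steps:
$h{\left(w,J \right)} = \frac{J}{3}$
$u = 9$ ($u = 6 + 3 = 9$)
$Y = 108$ ($Y = \left(-4\right) \left(-3\right) 9 = 12 \cdot 9 = 108$)
$v{\left(W \right)} = 7 + W$ ($v{\left(W \right)} = 2 + \left(W + 5\right) = 2 + \left(5 + W\right) = 7 + W$)
$G{\left(D \right)} = \left(18 + D\right)^{2}$ ($G{\left(D \right)} = \left(\left(6 + 5\right) + \left(7 + D\right)\right)^{2} = \left(11 + \left(7 + D\right)\right)^{2} = \left(18 + D\right)^{2}$)
$h{\left(-11,-3 \right)} G{\left(Y \right)} = \frac{1}{3} \left(-3\right) \left(18 + 108\right)^{2} = - 126^{2} = \left(-1\right) 15876 = -15876$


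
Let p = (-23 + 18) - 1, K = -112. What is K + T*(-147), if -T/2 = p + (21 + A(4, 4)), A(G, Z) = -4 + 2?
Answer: 3710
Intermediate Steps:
A(G, Z) = -2
p = -6 (p = -5 - 1 = -6)
T = -26 (T = -2*(-6 + (21 - 2)) = -2*(-6 + 19) = -2*13 = -26)
K + T*(-147) = -112 - 26*(-147) = -112 + 3822 = 3710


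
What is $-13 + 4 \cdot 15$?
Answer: $47$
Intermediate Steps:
$-13 + 4 \cdot 15 = -13 + 60 = 47$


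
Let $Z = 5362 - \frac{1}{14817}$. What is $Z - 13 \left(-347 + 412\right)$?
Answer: $\frac{66928388}{14817} \approx 4517.0$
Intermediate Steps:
$Z = \frac{79448753}{14817}$ ($Z = 5362 - \frac{1}{14817} = \frac{79448753}{14817} \approx 5362.0$)
$Z - 13 \left(-347 + 412\right) = \frac{79448753}{14817} - 13 \left(-347 + 412\right) = \frac{79448753}{14817} - 13 \cdot 65 = \frac{79448753}{14817} - 845 = \frac{66928388}{14817}$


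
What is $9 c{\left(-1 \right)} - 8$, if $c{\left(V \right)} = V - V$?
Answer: $-8$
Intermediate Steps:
$c{\left(V \right)} = 0$
$9 c{\left(-1 \right)} - 8 = 9 \cdot 0 - 8 = 0 - 8 = -8$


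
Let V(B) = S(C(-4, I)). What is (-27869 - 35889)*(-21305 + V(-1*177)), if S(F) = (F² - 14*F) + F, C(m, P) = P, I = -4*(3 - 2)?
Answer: 1354028646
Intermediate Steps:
I = -4 (I = -4*1 = -4)
S(F) = F² - 13*F
V(B) = 68 (V(B) = -4*(-13 - 4) = -4*(-17) = 68)
(-27869 - 35889)*(-21305 + V(-1*177)) = (-27869 - 35889)*(-21305 + 68) = -63758*(-21237) = 1354028646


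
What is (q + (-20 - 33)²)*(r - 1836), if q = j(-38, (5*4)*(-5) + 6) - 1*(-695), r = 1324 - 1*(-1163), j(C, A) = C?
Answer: 2256366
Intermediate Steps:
r = 2487 (r = 1324 + 1163 = 2487)
q = 657 (q = -38 - 1*(-695) = -38 + 695 = 657)
(q + (-20 - 33)²)*(r - 1836) = (657 + (-20 - 33)²)*(2487 - 1836) = (657 + (-53)²)*651 = (657 + 2809)*651 = 3466*651 = 2256366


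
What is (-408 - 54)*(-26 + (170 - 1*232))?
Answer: 40656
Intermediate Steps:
(-408 - 54)*(-26 + (170 - 1*232)) = -462*(-26 + (170 - 232)) = -462*(-26 - 62) = -462*(-88) = 40656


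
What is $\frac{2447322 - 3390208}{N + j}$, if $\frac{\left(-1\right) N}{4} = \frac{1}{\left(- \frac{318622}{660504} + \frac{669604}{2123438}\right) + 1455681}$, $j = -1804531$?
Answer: $\frac{16595196487990833193082}{31760516662370835295085} \approx 0.52251$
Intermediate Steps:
$N = - \frac{48363423888}{17600427292367087}$ ($N = - \frac{4}{\left(- \frac{318622}{660504} + \frac{669604}{2123438}\right) + 1455681} = - \frac{4}{\left(\left(-318622\right) \frac{1}{660504} + 669604 \cdot \frac{1}{2123438}\right) + 1455681} = - \frac{4}{\left(- \frac{159311}{330252} + \frac{334802}{1061719}\right) + 1455681} = - \frac{4}{- \frac{2019809845}{12090855972} + 1455681} = - \frac{4}{\frac{17600427292367087}{12090855972}} = \left(-4\right) \frac{12090855972}{17600427292367087} = - \frac{48363423888}{17600427292367087} \approx -2.7479 \cdot 10^{-6}$)
$\frac{2447322 - 3390208}{N + j} = \frac{2447322 - 3390208}{- \frac{48363423888}{17600427292367087} - 1804531} = - \frac{942886}{- \frac{31760516662370835295085}{17600427292367087}} = \left(-942886\right) \left(- \frac{17600427292367087}{31760516662370835295085}\right) = \frac{16595196487990833193082}{31760516662370835295085}$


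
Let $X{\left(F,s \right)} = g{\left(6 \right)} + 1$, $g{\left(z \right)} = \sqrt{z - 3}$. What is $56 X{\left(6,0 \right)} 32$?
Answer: $1792 + 1792 \sqrt{3} \approx 4895.8$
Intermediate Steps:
$g{\left(z \right)} = \sqrt{-3 + z}$ ($g{\left(z \right)} = \sqrt{z - 3} = \sqrt{-3 + z}$)
$X{\left(F,s \right)} = 1 + \sqrt{3}$ ($X{\left(F,s \right)} = \sqrt{-3 + 6} + 1 = \sqrt{3} + 1 = 1 + \sqrt{3}$)
$56 X{\left(6,0 \right)} 32 = 56 \left(1 + \sqrt{3}\right) 32 = \left(56 + 56 \sqrt{3}\right) 32 = 1792 + 1792 \sqrt{3}$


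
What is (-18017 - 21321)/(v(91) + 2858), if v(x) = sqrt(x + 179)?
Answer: -56214002/4083947 + 59007*sqrt(30)/4083947 ≈ -13.685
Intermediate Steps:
v(x) = sqrt(179 + x)
(-18017 - 21321)/(v(91) + 2858) = (-18017 - 21321)/(sqrt(179 + 91) + 2858) = -39338/(sqrt(270) + 2858) = -39338/(3*sqrt(30) + 2858) = -39338/(2858 + 3*sqrt(30))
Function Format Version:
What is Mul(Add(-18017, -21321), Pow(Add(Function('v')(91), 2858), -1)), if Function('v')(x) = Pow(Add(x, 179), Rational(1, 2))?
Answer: Add(Rational(-56214002, 4083947), Mul(Rational(59007, 4083947), Pow(30, Rational(1, 2)))) ≈ -13.685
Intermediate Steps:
Function('v')(x) = Pow(Add(179, x), Rational(1, 2))
Mul(Add(-18017, -21321), Pow(Add(Function('v')(91), 2858), -1)) = Mul(Add(-18017, -21321), Pow(Add(Pow(Add(179, 91), Rational(1, 2)), 2858), -1)) = Mul(-39338, Pow(Add(Pow(270, Rational(1, 2)), 2858), -1)) = Mul(-39338, Pow(Add(Mul(3, Pow(30, Rational(1, 2))), 2858), -1)) = Mul(-39338, Pow(Add(2858, Mul(3, Pow(30, Rational(1, 2)))), -1))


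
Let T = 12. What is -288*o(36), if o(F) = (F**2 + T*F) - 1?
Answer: -497376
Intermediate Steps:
o(F) = -1 + F**2 + 12*F (o(F) = (F**2 + 12*F) - 1 = -1 + F**2 + 12*F)
-288*o(36) = -288*(-1 + 36**2 + 12*36) = -288*(-1 + 1296 + 432) = -288*1727 = -497376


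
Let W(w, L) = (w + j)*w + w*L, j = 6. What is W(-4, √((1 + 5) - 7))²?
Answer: 48 + 64*I ≈ 48.0 + 64.0*I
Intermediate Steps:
W(w, L) = L*w + w*(6 + w) (W(w, L) = (w + 6)*w + w*L = (6 + w)*w + L*w = w*(6 + w) + L*w = L*w + w*(6 + w))
W(-4, √((1 + 5) - 7))² = (-4*(6 + √((1 + 5) - 7) - 4))² = (-4*(6 + √(6 - 7) - 4))² = (-4*(6 + √(-1) - 4))² = (-4*(6 + I - 4))² = (-4*(2 + I))² = (-8 - 4*I)²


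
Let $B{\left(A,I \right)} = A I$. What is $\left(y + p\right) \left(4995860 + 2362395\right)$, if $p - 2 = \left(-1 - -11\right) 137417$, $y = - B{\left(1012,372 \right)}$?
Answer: $7341389879540$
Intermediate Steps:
$y = -376464$ ($y = - 1012 \cdot 372 = \left(-1\right) 376464 = -376464$)
$p = 1374172$ ($p = 2 + \left(-1 - -11\right) 137417 = 2 + \left(-1 + 11\right) 137417 = 2 + 10 \cdot 137417 = 2 + 1374170 = 1374172$)
$\left(y + p\right) \left(4995860 + 2362395\right) = \left(-376464 + 1374172\right) \left(4995860 + 2362395\right) = 997708 \cdot 7358255 = 7341389879540$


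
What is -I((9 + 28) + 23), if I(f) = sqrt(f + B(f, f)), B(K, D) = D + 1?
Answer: -11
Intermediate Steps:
B(K, D) = 1 + D
I(f) = sqrt(1 + 2*f) (I(f) = sqrt(f + (1 + f)) = sqrt(1 + 2*f))
-I((9 + 28) + 23) = -sqrt(1 + 2*((9 + 28) + 23)) = -sqrt(1 + 2*(37 + 23)) = -sqrt(1 + 2*60) = -sqrt(1 + 120) = -sqrt(121) = -1*11 = -11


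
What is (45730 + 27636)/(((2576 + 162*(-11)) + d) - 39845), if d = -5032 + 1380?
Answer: -73366/42703 ≈ -1.7181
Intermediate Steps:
d = -3652
(45730 + 27636)/(((2576 + 162*(-11)) + d) - 39845) = (45730 + 27636)/(((2576 + 162*(-11)) - 3652) - 39845) = 73366/(((2576 - 1782) - 3652) - 39845) = 73366/((794 - 3652) - 39845) = 73366/(-2858 - 39845) = 73366/(-42703) = 73366*(-1/42703) = -73366/42703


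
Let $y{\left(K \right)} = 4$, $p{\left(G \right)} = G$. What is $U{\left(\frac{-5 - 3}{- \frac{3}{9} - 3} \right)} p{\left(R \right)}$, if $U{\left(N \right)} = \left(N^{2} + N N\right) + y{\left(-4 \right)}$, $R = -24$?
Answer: $- \frac{9312}{25} \approx -372.48$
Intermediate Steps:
$U{\left(N \right)} = 4 + 2 N^{2}$ ($U{\left(N \right)} = \left(N^{2} + N N\right) + 4 = \left(N^{2} + N^{2}\right) + 4 = 2 N^{2} + 4 = 4 + 2 N^{2}$)
$U{\left(\frac{-5 - 3}{- \frac{3}{9} - 3} \right)} p{\left(R \right)} = \left(4 + 2 \left(\frac{-5 - 3}{- \frac{3}{9} - 3}\right)^{2}\right) \left(-24\right) = \left(4 + 2 \left(- \frac{8}{\left(-3\right) \frac{1}{9} - 3}\right)^{2}\right) \left(-24\right) = \left(4 + 2 \left(- \frac{8}{- \frac{1}{3} - 3}\right)^{2}\right) \left(-24\right) = \left(4 + 2 \left(- \frac{8}{- \frac{10}{3}}\right)^{2}\right) \left(-24\right) = \left(4 + 2 \left(\left(-8\right) \left(- \frac{3}{10}\right)\right)^{2}\right) \left(-24\right) = \left(4 + 2 \left(\frac{12}{5}\right)^{2}\right) \left(-24\right) = \left(4 + 2 \cdot \frac{144}{25}\right) \left(-24\right) = \left(4 + \frac{288}{25}\right) \left(-24\right) = \frac{388}{25} \left(-24\right) = - \frac{9312}{25}$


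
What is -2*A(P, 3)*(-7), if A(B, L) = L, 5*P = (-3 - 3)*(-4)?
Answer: 42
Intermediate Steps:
P = 24/5 (P = ((-3 - 3)*(-4))/5 = (-6*(-4))/5 = (1/5)*24 = 24/5 ≈ 4.8000)
-2*A(P, 3)*(-7) = -2*3*(-7) = -6*(-7) = 42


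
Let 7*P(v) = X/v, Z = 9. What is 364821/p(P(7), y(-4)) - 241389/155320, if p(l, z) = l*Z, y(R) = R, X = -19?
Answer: -925525721933/8853240 ≈ -1.0454e+5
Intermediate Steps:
P(v) = -19/(7*v) (P(v) = (-19/v)/7 = -19/(7*v))
p(l, z) = 9*l (p(l, z) = l*9 = 9*l)
364821/p(P(7), y(-4)) - 241389/155320 = 364821/((9*(-19/7/7))) - 241389/155320 = 364821/((9*(-19/7*⅐))) - 241389*1/155320 = 364821/((9*(-19/49))) - 241389/155320 = 364821/(-171/49) - 241389/155320 = 364821*(-49/171) - 241389/155320 = -5958743/57 - 241389/155320 = -925525721933/8853240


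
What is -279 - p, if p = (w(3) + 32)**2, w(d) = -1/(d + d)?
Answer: -46525/36 ≈ -1292.4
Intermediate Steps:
w(d) = -1/(2*d)
p = 36481/36 (p = (-1/2/3 + 32)**2 = (-1/2*1/3 + 32)**2 = (-1/6 + 32)**2 = (191/6)**2 = 36481/36 ≈ 1013.4)
-279 - p = -279 - 1*36481/36 = -279 - 36481/36 = -46525/36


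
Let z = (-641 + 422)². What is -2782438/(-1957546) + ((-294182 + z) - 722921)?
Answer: -948568631547/978773 ≈ -9.6914e+5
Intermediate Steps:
z = 47961 (z = (-219)² = 47961)
-2782438/(-1957546) + ((-294182 + z) - 722921) = -2782438/(-1957546) + ((-294182 + 47961) - 722921) = -2782438*(-1/1957546) + (-246221 - 722921) = 1391219/978773 - 969142 = -948568631547/978773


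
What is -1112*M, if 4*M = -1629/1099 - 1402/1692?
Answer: 298646087/464877 ≈ 642.42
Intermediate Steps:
M = -2148533/3719016 (M = (-1629/1099 - 1402/1692)/4 = (-1629*1/1099 - 1402*1/1692)/4 = (-1629/1099 - 701/846)/4 = (¼)*(-2148533/929754) = -2148533/3719016 ≈ -0.57771)
-1112*M = -1112*(-2148533/3719016) = 298646087/464877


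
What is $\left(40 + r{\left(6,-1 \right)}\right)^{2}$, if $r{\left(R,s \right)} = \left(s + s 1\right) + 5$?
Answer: $1849$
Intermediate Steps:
$r{\left(R,s \right)} = 5 + 2 s$ ($r{\left(R,s \right)} = \left(s + s\right) + 5 = 2 s + 5 = 5 + 2 s$)
$\left(40 + r{\left(6,-1 \right)}\right)^{2} = \left(40 + \left(5 + 2 \left(-1\right)\right)\right)^{2} = \left(40 + \left(5 - 2\right)\right)^{2} = \left(40 + 3\right)^{2} = 43^{2} = 1849$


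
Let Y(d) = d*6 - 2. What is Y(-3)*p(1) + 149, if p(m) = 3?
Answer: 89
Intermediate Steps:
Y(d) = -2 + 6*d (Y(d) = 6*d - 2 = -2 + 6*d)
Y(-3)*p(1) + 149 = (-2 + 6*(-3))*3 + 149 = (-2 - 18)*3 + 149 = -20*3 + 149 = -60 + 149 = 89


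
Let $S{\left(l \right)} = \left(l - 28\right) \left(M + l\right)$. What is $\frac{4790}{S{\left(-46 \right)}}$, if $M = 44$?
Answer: $\frac{2395}{74} \approx 32.365$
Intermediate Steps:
$S{\left(l \right)} = \left(-28 + l\right) \left(44 + l\right)$ ($S{\left(l \right)} = \left(l - 28\right) \left(44 + l\right) = \left(-28 + l\right) \left(44 + l\right)$)
$\frac{4790}{S{\left(-46 \right)}} = \frac{4790}{-1232 + \left(-46\right)^{2} + 16 \left(-46\right)} = \frac{4790}{-1232 + 2116 - 736} = \frac{4790}{148} = 4790 \cdot \frac{1}{148} = \frac{2395}{74}$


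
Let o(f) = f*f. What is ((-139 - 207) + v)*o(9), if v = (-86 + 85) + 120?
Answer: -18387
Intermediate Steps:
o(f) = f**2
v = 119 (v = -1 + 120 = 119)
((-139 - 207) + v)*o(9) = ((-139 - 207) + 119)*9**2 = (-346 + 119)*81 = -227*81 = -18387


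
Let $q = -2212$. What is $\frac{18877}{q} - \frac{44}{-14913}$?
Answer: $- \frac{281415373}{32987556} \approx -8.531$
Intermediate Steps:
$\frac{18877}{q} - \frac{44}{-14913} = \frac{18877}{-2212} - \frac{44}{-14913} = 18877 \left(- \frac{1}{2212}\right) - - \frac{44}{14913} = - \frac{18877}{2212} + \frac{44}{14913} = - \frac{281415373}{32987556}$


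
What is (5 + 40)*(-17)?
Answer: -765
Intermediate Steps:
(5 + 40)*(-17) = 45*(-17) = -765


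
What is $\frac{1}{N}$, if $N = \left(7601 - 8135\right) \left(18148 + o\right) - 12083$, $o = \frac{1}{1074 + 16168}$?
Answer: $- \frac{8621}{83650554682} \approx -1.0306 \cdot 10^{-7}$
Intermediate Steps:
$o = \frac{1}{17242} \approx 5.7998 \cdot 10^{-5}$
$N = - \frac{83650554682}{8621}$ ($N = \left(7601 - 8135\right) \left(18148 + \frac{1}{17242}\right) - 12083 = \left(-534\right) \frac{312907817}{17242} - 12083 = - \frac{83546387139}{8621} - 12083 = - \frac{83650554682}{8621} \approx -9.7031 \cdot 10^{6}$)
$\frac{1}{N} = \frac{1}{- \frac{83650554682}{8621}} = - \frac{8621}{83650554682}$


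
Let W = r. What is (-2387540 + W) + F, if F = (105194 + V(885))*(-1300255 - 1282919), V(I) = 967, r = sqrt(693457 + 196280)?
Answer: -274234722554 + sqrt(889737) ≈ -2.7423e+11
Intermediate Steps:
r = sqrt(889737) ≈ 943.26
W = sqrt(889737) ≈ 943.26
F = -274232335014 (F = (105194 + 967)*(-1300255 - 1282919) = 106161*(-2583174) = -274232335014)
(-2387540 + W) + F = (-2387540 + sqrt(889737)) - 274232335014 = -274234722554 + sqrt(889737)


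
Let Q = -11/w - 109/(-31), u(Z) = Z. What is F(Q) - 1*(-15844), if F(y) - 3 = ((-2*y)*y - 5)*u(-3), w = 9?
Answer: 412390514/25947 ≈ 15894.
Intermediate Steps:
Q = 640/279 (Q = -11/9 - 109/(-31) = -11*⅑ - 109*(-1/31) = -11/9 + 109/31 = 640/279 ≈ 2.2939)
F(y) = 18 + 6*y² (F(y) = 3 + ((-2*y)*y - 5)*(-3) = 3 + (-2*y² - 5)*(-3) = 3 + (-5 - 2*y²)*(-3) = 3 + (15 + 6*y²) = 18 + 6*y²)
F(Q) - 1*(-15844) = (18 + 6*(640/279)²) - 1*(-15844) = (18 + 6*(409600/77841)) + 15844 = (18 + 819200/25947) + 15844 = 1286246/25947 + 15844 = 412390514/25947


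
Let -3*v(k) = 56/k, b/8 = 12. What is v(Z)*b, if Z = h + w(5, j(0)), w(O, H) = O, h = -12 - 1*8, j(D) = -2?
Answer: 1792/15 ≈ 119.47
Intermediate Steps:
h = -20 (h = -12 - 8 = -20)
b = 96 (b = 8*12 = 96)
Z = -15 (Z = -20 + 5 = -15)
v(k) = -56/(3*k)
v(Z)*b = -56/3/(-15)*96 = -56/3*(-1/15)*96 = (56/45)*96 = 1792/15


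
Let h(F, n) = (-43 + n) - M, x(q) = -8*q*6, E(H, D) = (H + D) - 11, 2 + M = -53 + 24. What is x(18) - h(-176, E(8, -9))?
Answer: -840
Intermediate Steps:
M = -31 (M = -2 + (-53 + 24) = -2 - 29 = -31)
E(H, D) = -11 + D + H (E(H, D) = (D + H) - 11 = -11 + D + H)
x(q) = -48*q
h(F, n) = -12 + n (h(F, n) = (-43 + n) - 1*(-31) = (-43 + n) + 31 = -12 + n)
x(18) - h(-176, E(8, -9)) = -48*18 - (-12 + (-11 - 9 + 8)) = -864 - (-12 - 12) = -864 - 1*(-24) = -864 + 24 = -840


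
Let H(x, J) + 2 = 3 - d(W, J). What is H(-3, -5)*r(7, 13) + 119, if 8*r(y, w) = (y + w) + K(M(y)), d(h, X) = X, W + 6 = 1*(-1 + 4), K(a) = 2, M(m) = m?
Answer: 271/2 ≈ 135.50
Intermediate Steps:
W = -3 (W = -6 + 1*(-1 + 4) = -6 + 1*3 = -6 + 3 = -3)
H(x, J) = 1 - J (H(x, J) = -2 + (3 - J) = 1 - J)
r(y, w) = ¼ + w/8 + y/8 (r(y, w) = ((y + w) + 2)/8 = ((w + y) + 2)/8 = (2 + w + y)/8 = ¼ + w/8 + y/8)
H(-3, -5)*r(7, 13) + 119 = (1 - 1*(-5))*(¼ + (⅛)*13 + (⅛)*7) + 119 = (1 + 5)*(¼ + 13/8 + 7/8) + 119 = 6*(11/4) + 119 = 33/2 + 119 = 271/2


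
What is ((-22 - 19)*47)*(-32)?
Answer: 61664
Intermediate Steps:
((-22 - 19)*47)*(-32) = -41*47*(-32) = -1927*(-32) = 61664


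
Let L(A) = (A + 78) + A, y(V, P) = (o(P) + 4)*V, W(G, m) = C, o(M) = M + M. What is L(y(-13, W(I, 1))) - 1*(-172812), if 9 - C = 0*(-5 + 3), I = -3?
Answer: 172318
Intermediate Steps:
o(M) = 2*M
C = 9 (C = 9 - 0*(-5 + 3) = 9 - 0*(-2) = 9 - 1*0 = 9 + 0 = 9)
W(G, m) = 9
y(V, P) = V*(4 + 2*P) (y(V, P) = (2*P + 4)*V = (4 + 2*P)*V = V*(4 + 2*P))
L(A) = 78 + 2*A (L(A) = (78 + A) + A = 78 + 2*A)
L(y(-13, W(I, 1))) - 1*(-172812) = (78 + 2*(2*(-13)*(2 + 9))) - 1*(-172812) = (78 + 2*(2*(-13)*11)) + 172812 = (78 + 2*(-286)) + 172812 = (78 - 572) + 172812 = -494 + 172812 = 172318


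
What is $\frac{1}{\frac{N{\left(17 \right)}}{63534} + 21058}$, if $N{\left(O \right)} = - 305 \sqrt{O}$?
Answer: $\frac{85002073287048}{1789973659277075359} + \frac{19377870 \sqrt{17}}{1789973659277075359} \approx 4.7488 \cdot 10^{-5}$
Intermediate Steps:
$\frac{1}{\frac{N{\left(17 \right)}}{63534} + 21058} = \frac{1}{\frac{\left(-305\right) \sqrt{17}}{63534} + 21058} = \frac{1}{- 305 \sqrt{17} \cdot \frac{1}{63534} + 21058} = \frac{1}{- \frac{305 \sqrt{17}}{63534} + 21058} = \frac{1}{21058 - \frac{305 \sqrt{17}}{63534}}$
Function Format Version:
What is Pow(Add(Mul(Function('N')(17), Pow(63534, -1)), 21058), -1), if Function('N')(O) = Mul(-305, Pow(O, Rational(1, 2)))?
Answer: Add(Rational(85002073287048, 1789973659277075359), Mul(Rational(19377870, 1789973659277075359), Pow(17, Rational(1, 2)))) ≈ 4.7488e-5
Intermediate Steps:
Pow(Add(Mul(Function('N')(17), Pow(63534, -1)), 21058), -1) = Pow(Add(Mul(Mul(-305, Pow(17, Rational(1, 2))), Pow(63534, -1)), 21058), -1) = Pow(Add(Mul(Mul(-305, Pow(17, Rational(1, 2))), Rational(1, 63534)), 21058), -1) = Pow(Add(Mul(Rational(-305, 63534), Pow(17, Rational(1, 2))), 21058), -1) = Pow(Add(21058, Mul(Rational(-305, 63534), Pow(17, Rational(1, 2)))), -1)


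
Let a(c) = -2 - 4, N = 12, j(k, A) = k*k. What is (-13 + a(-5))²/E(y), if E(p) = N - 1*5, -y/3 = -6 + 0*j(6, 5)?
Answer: 361/7 ≈ 51.571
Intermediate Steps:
j(k, A) = k²
a(c) = -6
y = 18 (y = -3*(-6 + 0*6²) = -3*(-6 + 0*36) = -3*(-6 + 0) = -3*(-6) = 18)
E(p) = 7 (E(p) = 12 - 1*5 = 12 - 5 = 7)
(-13 + a(-5))²/E(y) = (-13 - 6)²/7 = (-19)²*(⅐) = 361*(⅐) = 361/7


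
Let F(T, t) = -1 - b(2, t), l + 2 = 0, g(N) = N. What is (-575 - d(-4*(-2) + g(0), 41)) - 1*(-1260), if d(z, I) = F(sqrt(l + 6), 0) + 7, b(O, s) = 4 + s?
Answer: 683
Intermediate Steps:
l = -2 (l = -2 + 0 = -2)
F(T, t) = -5 - t (F(T, t) = -1 - (4 + t) = -1 + (-4 - t) = -5 - t)
d(z, I) = 2 (d(z, I) = (-5 - 1*0) + 7 = (-5 + 0) + 7 = -5 + 7 = 2)
(-575 - d(-4*(-2) + g(0), 41)) - 1*(-1260) = (-575 - 1*2) - 1*(-1260) = (-575 - 2) + 1260 = -577 + 1260 = 683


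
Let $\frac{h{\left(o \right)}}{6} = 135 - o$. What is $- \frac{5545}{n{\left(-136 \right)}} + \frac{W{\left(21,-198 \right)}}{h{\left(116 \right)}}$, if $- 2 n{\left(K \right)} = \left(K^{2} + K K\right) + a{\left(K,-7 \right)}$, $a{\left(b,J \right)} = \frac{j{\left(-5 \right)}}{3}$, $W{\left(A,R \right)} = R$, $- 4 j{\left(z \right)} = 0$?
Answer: $- \frac{505013}{351424} \approx -1.437$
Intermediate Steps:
$j{\left(z \right)} = 0$ ($j{\left(z \right)} = \left(- \frac{1}{4}\right) 0 = 0$)
$h{\left(o \right)} = 810 - 6 o$ ($h{\left(o \right)} = 6 \left(135 - o\right) = 810 - 6 o$)
$a{\left(b,J \right)} = 0$ ($a{\left(b,J \right)} = \frac{0}{3} = 0 \cdot \frac{1}{3} = 0$)
$n{\left(K \right)} = - K^{2}$ ($n{\left(K \right)} = - \frac{\left(K^{2} + K K\right) + 0}{2} = - \frac{\left(K^{2} + K^{2}\right) + 0}{2} = - \frac{2 K^{2} + 0}{2} = - \frac{2 K^{2}}{2} = - K^{2}$)
$- \frac{5545}{n{\left(-136 \right)}} + \frac{W{\left(21,-198 \right)}}{h{\left(116 \right)}} = - \frac{5545}{\left(-1\right) \left(-136\right)^{2}} - \frac{198}{810 - 696} = - \frac{5545}{\left(-1\right) 18496} - \frac{198}{810 - 696} = - \frac{5545}{-18496} - \frac{198}{114} = \left(-5545\right) \left(- \frac{1}{18496}\right) - \frac{33}{19} = \frac{5545}{18496} - \frac{33}{19} = - \frac{505013}{351424}$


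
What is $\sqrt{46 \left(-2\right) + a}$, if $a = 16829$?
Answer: $\sqrt{16737} \approx 129.37$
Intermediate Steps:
$\sqrt{46 \left(-2\right) + a} = \sqrt{46 \left(-2\right) + 16829} = \sqrt{-92 + 16829} = \sqrt{16737}$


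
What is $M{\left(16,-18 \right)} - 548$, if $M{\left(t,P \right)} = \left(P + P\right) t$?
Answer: $-1124$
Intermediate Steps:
$M{\left(t,P \right)} = 2 P t$
$M{\left(16,-18 \right)} - 548 = 2 \left(-18\right) 16 - 548 = -576 - 548 = -1124$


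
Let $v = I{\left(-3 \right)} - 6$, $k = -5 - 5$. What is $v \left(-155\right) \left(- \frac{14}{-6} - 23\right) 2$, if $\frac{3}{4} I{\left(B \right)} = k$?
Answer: $- \frac{1114760}{9} \approx -1.2386 \cdot 10^{5}$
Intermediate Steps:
$k = -10$
$I{\left(B \right)} = - \frac{40}{3}$ ($I{\left(B \right)} = \frac{4}{3} \left(-10\right) = - \frac{40}{3}$)
$v = - \frac{58}{3}$ ($v = - \frac{40}{3} - 6 = - \frac{58}{3} \approx -19.333$)
$v \left(-155\right) \left(- \frac{14}{-6} - 23\right) 2 = \left(- \frac{58}{3}\right) \left(-155\right) \left(- \frac{14}{-6} - 23\right) 2 = \frac{8990 \left(\left(-14\right) \left(- \frac{1}{6}\right) - 23\right) 2}{3} = \frac{8990 \left(\frac{7}{3} - 23\right) 2}{3} = \frac{8990 \left(\left(- \frac{62}{3}\right) 2\right)}{3} = \frac{8990}{3} \left(- \frac{124}{3}\right) = - \frac{1114760}{9}$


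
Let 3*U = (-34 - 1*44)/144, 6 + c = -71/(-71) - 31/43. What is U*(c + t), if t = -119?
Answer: 69719/3096 ≈ 22.519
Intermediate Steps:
c = -246/43 (c = -6 + (-71/(-71) - 31/43) = -6 + (-71*(-1/71) - 31*1/43) = -6 + (1 - 31/43) = -6 + 12/43 = -246/43 ≈ -5.7209)
U = -13/72 (U = ((-34 - 1*44)/144)/3 = ((-34 - 44)*(1/144))/3 = (-78*1/144)/3 = (⅓)*(-13/24) = -13/72 ≈ -0.18056)
U*(c + t) = -13*(-246/43 - 119)/72 = -13/72*(-5363/43) = 69719/3096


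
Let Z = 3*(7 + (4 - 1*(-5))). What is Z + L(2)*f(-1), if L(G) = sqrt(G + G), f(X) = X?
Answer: 46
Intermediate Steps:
L(G) = sqrt(2)*sqrt(G) (L(G) = sqrt(2*G) = sqrt(2)*sqrt(G))
Z = 48 (Z = 3*(7 + (4 + 5)) = 3*(7 + 9) = 3*16 = 48)
Z + L(2)*f(-1) = 48 + (sqrt(2)*sqrt(2))*(-1) = 48 + 2*(-1) = 48 - 2 = 46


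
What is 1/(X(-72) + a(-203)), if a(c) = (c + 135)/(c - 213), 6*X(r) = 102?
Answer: 104/1785 ≈ 0.058263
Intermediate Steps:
X(r) = 17 (X(r) = (⅙)*102 = 17)
a(c) = (135 + c)/(-213 + c)
1/(X(-72) + a(-203)) = 1/(17 + (135 - 203)/(-213 - 203)) = 1/(17 - 68/(-416)) = 1/(17 - 1/416*(-68)) = 1/(17 + 17/104) = 1/(1785/104) = 104/1785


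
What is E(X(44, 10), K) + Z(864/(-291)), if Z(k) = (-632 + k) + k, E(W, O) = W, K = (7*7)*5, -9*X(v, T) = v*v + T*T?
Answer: -754412/873 ≈ -864.16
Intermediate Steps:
X(v, T) = -T²/9 - v²/9 (X(v, T) = -(v*v + T*T)/9 = -(v² + T²)/9 = -(T² + v²)/9 = -T²/9 - v²/9)
K = 245 (K = 49*5 = 245)
Z(k) = -632 + 2*k
E(X(44, 10), K) + Z(864/(-291)) = (-⅑*10² - ⅑*44²) + (-632 + 2*(864/(-291))) = (-⅑*100 - ⅑*1936) + (-632 + 2*(864*(-1/291))) = (-100/9 - 1936/9) + (-632 + 2*(-288/97)) = -2036/9 + (-632 - 576/97) = -2036/9 - 61880/97 = -754412/873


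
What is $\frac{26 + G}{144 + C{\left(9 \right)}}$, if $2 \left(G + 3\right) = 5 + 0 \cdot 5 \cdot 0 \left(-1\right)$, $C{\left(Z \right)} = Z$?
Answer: $\frac{1}{6} \approx 0.16667$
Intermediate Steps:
$G = - \frac{1}{2}$ ($G = -3 + \frac{5 + 0 \cdot 5 \cdot 0 \left(-1\right)}{2} = -3 + \frac{5 + 0 \cdot 0 \left(-1\right)}{2} = -3 + \frac{5 + 0 \cdot 0}{2} = -3 + \frac{5 + 0}{2} = -3 + \frac{1}{2} \cdot 5 = -3 + \frac{5}{2} = - \frac{1}{2} \approx -0.5$)
$\frac{26 + G}{144 + C{\left(9 \right)}} = \frac{26 - \frac{1}{2}}{144 + 9} = \frac{1}{153} \cdot \frac{51}{2} = \frac{1}{6}$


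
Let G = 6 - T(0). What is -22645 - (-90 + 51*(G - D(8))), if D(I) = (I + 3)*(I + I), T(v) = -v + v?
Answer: -13885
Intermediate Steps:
T(v) = 0
D(I) = 2*I*(3 + I) (D(I) = (3 + I)*(2*I) = 2*I*(3 + I))
G = 6 (G = 6 - 1*0 = 6 + 0 = 6)
-22645 - (-90 + 51*(G - D(8))) = -22645 - (-90 + 51*(6 - 2*8*(3 + 8))) = -22645 - (-90 + 51*(6 - 2*8*11)) = -22645 - (-90 + 51*(6 - 1*176)) = -22645 - (-90 + 51*(6 - 176)) = -22645 - (-90 + 51*(-170)) = -22645 - (-90 - 8670) = -22645 - 1*(-8760) = -22645 + 8760 = -13885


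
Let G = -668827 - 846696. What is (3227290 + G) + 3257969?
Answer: 4969736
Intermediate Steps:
G = -1515523
(3227290 + G) + 3257969 = (3227290 - 1515523) + 3257969 = 1711767 + 3257969 = 4969736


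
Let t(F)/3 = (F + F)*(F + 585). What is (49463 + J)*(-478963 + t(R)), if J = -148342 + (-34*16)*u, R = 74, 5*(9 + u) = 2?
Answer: 87779416101/5 ≈ 1.7556e+10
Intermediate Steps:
u = -43/5 (u = -9 + (1/5)*2 = -9 + 2/5 = -43/5 ≈ -8.6000)
t(F) = 6*F*(585 + F) (t(F) = 3*((F + F)*(F + 585)) = 3*((2*F)*(585 + F)) = 3*(2*F*(585 + F)) = 6*F*(585 + F))
J = -718318/5 (J = -148342 - 34*16*(-43/5) = -148342 - 544*(-43/5) = -148342 + 23392/5 = -718318/5 ≈ -1.4366e+5)
(49463 + J)*(-478963 + t(R)) = (49463 - 718318/5)*(-478963 + 6*74*(585 + 74)) = -471003*(-478963 + 6*74*659)/5 = -471003*(-478963 + 292596)/5 = -471003/5*(-186367) = 87779416101/5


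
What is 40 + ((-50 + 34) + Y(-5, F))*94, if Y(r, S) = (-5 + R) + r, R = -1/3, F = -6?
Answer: -7306/3 ≈ -2435.3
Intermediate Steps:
R = -⅓ (R = -1*⅓ = -⅓ ≈ -0.33333)
Y(r, S) = -16/3 + r (Y(r, S) = (-5 - ⅓) + r = -16/3 + r)
40 + ((-50 + 34) + Y(-5, F))*94 = 40 + ((-50 + 34) + (-16/3 - 5))*94 = 40 + (-16 - 31/3)*94 = 40 - 79/3*94 = 40 - 7426/3 = -7306/3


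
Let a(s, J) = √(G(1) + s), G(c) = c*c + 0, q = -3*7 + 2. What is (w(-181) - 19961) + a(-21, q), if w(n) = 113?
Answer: -19848 + 2*I*√5 ≈ -19848.0 + 4.4721*I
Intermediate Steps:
q = -19 (q = -21 + 2 = -19)
G(c) = c² (G(c) = c² + 0 = c²)
a(s, J) = √(1 + s) (a(s, J) = √(1² + s) = √(1 + s))
(w(-181) - 19961) + a(-21, q) = (113 - 19961) + √(1 - 21) = -19848 + √(-20) = -19848 + 2*I*√5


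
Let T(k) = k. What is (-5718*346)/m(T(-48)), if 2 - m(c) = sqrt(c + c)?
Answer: -989214/25 - 1978428*I*sqrt(6)/25 ≈ -39569.0 - 1.9385e+5*I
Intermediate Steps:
m(c) = 2 - sqrt(2)*sqrt(c) (m(c) = 2 - sqrt(c + c) = 2 - sqrt(2*c) = 2 - sqrt(2)*sqrt(c))
(-5718*346)/m(T(-48)) = (-5718*346)/(2 - sqrt(2)*sqrt(-48)) = -1978428/(2 - sqrt(2)*4*I*sqrt(3)) = -1978428/(2 - 4*I*sqrt(6))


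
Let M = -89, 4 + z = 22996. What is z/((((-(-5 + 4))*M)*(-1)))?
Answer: 22992/89 ≈ 258.34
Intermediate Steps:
z = 22992 (z = -4 + 22996 = 22992)
z/((((-(-5 + 4))*M)*(-1))) = 22992/(((-(-5 + 4)*(-89))*(-1))) = 22992/(((-1*(-1)*(-89))*(-1))) = 22992/(((1*(-89))*(-1))) = 22992/((-89*(-1))) = 22992/89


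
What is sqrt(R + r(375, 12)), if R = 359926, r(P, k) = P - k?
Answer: sqrt(360289) ≈ 600.24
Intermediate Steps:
sqrt(R + r(375, 12)) = sqrt(359926 + (375 - 1*12)) = sqrt(359926 + (375 - 12)) = sqrt(359926 + 363) = sqrt(360289)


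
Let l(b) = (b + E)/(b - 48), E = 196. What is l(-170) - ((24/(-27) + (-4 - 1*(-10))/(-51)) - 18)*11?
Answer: 3484703/16677 ≈ 208.95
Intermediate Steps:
l(b) = (196 + b)/(-48 + b) (l(b) = (b + 196)/(b - 48) = (196 + b)/(-48 + b))
l(-170) - ((24/(-27) + (-4 - 1*(-10))/(-51)) - 18)*11 = (196 - 170)/(-48 - 170) - ((24/(-27) + (-4 - 1*(-10))/(-51)) - 18)*11 = 26/(-218) - ((24*(-1/27) + (-4 + 10)*(-1/51)) - 18)*11 = -1/218*26 - ((-8/9 + 6*(-1/51)) - 18)*11 = -13/109 - ((-8/9 - 2/17) - 18)*11 = -13/109 - (-154/153 - 18)*11 = -13/109 - (-2908)*11/153 = -13/109 - 1*(-31988/153) = -13/109 + 31988/153 = 3484703/16677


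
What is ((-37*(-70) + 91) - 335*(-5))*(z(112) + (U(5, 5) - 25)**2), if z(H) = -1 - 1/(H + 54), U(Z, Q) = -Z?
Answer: 325029474/83 ≈ 3.9160e+6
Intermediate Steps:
z(H) = -1 - 1/(54 + H)
((-37*(-70) + 91) - 335*(-5))*(z(112) + (U(5, 5) - 25)**2) = ((-37*(-70) + 91) - 335*(-5))*((-55 - 1*112)/(54 + 112) + (-1*5 - 25)**2) = ((2590 + 91) + 1675)*((-55 - 112)/166 + (-5 - 25)**2) = (2681 + 1675)*((1/166)*(-167) + (-30)**2) = 4356*(-167/166 + 900) = 4356*(149233/166) = 325029474/83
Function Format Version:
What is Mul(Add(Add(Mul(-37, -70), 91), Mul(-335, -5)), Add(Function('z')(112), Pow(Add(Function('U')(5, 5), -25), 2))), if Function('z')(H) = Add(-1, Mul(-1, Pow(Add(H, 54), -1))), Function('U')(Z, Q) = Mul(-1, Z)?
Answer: Rational(325029474, 83) ≈ 3.9160e+6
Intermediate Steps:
Function('z')(H) = Add(-1, Mul(-1, Pow(Add(54, H), -1)))
Mul(Add(Add(Mul(-37, -70), 91), Mul(-335, -5)), Add(Function('z')(112), Pow(Add(Function('U')(5, 5), -25), 2))) = Mul(Add(Add(Mul(-37, -70), 91), Mul(-335, -5)), Add(Mul(Pow(Add(54, 112), -1), Add(-55, Mul(-1, 112))), Pow(Add(Mul(-1, 5), -25), 2))) = Mul(Add(Add(2590, 91), 1675), Add(Mul(Pow(166, -1), Add(-55, -112)), Pow(Add(-5, -25), 2))) = Mul(Add(2681, 1675), Add(Mul(Rational(1, 166), -167), Pow(-30, 2))) = Mul(4356, Add(Rational(-167, 166), 900)) = Mul(4356, Rational(149233, 166)) = Rational(325029474, 83)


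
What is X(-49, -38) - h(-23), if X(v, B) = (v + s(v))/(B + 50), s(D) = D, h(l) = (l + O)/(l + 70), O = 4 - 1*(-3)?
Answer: -2207/282 ≈ -7.8262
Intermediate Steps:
O = 7 (O = 4 + 3 = 7)
h(l) = (7 + l)/(70 + l) (h(l) = (l + 7)/(l + 70) = (7 + l)/(70 + l))
X(v, B) = 2*v/(50 + B) (X(v, B) = (v + v)/(B + 50) = (2*v)/(50 + B) = 2*v/(50 + B))
X(-49, -38) - h(-23) = 2*(-49)/(50 - 38) - (7 - 23)/(70 - 23) = 2*(-49)/12 - (-16)/47 = 2*(-49)*(1/12) - (-16)/47 = -49/6 - 1*(-16/47) = -49/6 + 16/47 = -2207/282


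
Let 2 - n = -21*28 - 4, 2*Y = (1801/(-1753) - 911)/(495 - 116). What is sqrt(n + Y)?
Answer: sqrt(261666485294082)/664387 ≈ 24.347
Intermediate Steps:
Y = -799392/664387 (Y = ((1801/(-1753) - 911)/(495 - 116))/2 = ((1801*(-1/1753) - 911)/379)/2 = ((-1801/1753 - 911)*(1/379))/2 = (-1598784/1753*1/379)/2 = (1/2)*(-1598784/664387) = -799392/664387 ≈ -1.2032)
n = 594 (n = 2 - (-21*28 - 4) = 2 - (-588 - 4) = 2 - 1*(-592) = 2 + 592 = 594)
sqrt(n + Y) = sqrt(594 - 799392/664387) = sqrt(393846486/664387) = sqrt(261666485294082)/664387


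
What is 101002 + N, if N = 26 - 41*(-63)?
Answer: 103611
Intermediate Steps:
N = 2609 (N = 26 + 2583 = 2609)
101002 + N = 101002 + 2609 = 103611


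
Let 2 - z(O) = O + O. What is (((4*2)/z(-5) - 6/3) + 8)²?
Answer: 400/9 ≈ 44.444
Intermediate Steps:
z(O) = 2 - 2*O (z(O) = 2 - (O + O) = 2 - 2*O)
(((4*2)/z(-5) - 6/3) + 8)² = (((4*2)/(2 - 2*(-5)) - 6/3) + 8)² = ((8/(2 + 10) - 6*⅓) + 8)² = ((8/12 - 2) + 8)² = ((8*(1/12) - 2) + 8)² = ((⅔ - 2) + 8)² = (-4/3 + 8)² = (20/3)² = 400/9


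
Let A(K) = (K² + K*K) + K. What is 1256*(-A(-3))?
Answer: -18840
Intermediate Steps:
A(K) = K + 2*K² (A(K) = (K² + K²) + K = 2*K² + K = K + 2*K²)
1256*(-A(-3)) = 1256*(-(-3)*(1 + 2*(-3))) = 1256*(-(-3)*(1 - 6)) = 1256*(-(-3)*(-5)) = 1256*(-1*15) = 1256*(-15) = -18840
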